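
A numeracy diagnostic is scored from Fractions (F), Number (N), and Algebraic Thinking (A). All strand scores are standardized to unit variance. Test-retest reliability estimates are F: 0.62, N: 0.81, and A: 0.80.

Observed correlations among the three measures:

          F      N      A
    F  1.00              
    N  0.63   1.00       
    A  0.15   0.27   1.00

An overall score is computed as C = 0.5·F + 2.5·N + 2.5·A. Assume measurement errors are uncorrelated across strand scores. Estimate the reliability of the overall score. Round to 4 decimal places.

0.8599

Var(C) = 0.5² + 2.5² + 2.5² + 2·[1.25·0.63 + 1.25·0.15 + 6.25·0.27] = 12.75 + 5.325 = 18.075.
With uncorrelated errors the cross-covariances are all true-score covariance, so they carry over unchanged; only the diagonal terms shrink to ρᵢσᵢ².
True-score variance = [0.5²·0.62 + 2.5²·0.81 + 2.5²·0.80] + 5.325 = 10.2175 + 5.325 = 15.5425.
Reliability = 15.5425 / 18.075 = 0.8599.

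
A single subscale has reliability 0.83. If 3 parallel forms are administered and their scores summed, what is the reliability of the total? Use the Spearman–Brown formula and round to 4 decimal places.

ρ_k = kρ / (1 + (k−1)ρ) = 3·0.83 / (1 + 2·0.83) = 2.490 / 2.660 = 0.9361.

0.9361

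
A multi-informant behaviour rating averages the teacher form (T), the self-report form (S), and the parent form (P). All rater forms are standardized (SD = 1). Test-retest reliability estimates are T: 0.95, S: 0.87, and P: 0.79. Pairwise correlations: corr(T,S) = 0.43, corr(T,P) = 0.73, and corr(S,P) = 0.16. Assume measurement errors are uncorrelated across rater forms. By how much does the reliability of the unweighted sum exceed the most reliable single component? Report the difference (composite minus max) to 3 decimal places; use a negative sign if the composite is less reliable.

Var(sum) = 3 + 2.64 = 5.64; true-score variance = 2.61 + 2.64 = 5.25; composite reliability = 0.9309.
Max component reliability = 0.9500.
Difference = 0.9309 − 0.9500 = -0.019.

-0.019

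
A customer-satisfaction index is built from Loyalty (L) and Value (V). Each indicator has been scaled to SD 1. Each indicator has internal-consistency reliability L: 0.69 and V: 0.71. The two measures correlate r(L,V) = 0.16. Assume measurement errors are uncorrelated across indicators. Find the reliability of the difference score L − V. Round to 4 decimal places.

Var(L−V) = 1 + 1 − 2·0.16 = 2 − 0.32 = 1.68.
With uncorrelated errors the cross-covariances are all true-score covariance, so they carry over unchanged; only the diagonal terms shrink to ρᵢσᵢ².
True-score variance = [0.69 + 0.71] − 0.32 = 1.4 − 0.32 = 1.08.
Reliability = 1.08 / 1.68 = 0.6429.

0.6429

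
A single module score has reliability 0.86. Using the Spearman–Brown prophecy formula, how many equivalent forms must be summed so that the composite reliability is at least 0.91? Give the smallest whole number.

k ≥ ρ*(1−ρ₁)/(ρ₁(1−ρ*)) = 0.91·0.14 / (0.86·0.09) = 1.646.
Smallest integer k = 2.

2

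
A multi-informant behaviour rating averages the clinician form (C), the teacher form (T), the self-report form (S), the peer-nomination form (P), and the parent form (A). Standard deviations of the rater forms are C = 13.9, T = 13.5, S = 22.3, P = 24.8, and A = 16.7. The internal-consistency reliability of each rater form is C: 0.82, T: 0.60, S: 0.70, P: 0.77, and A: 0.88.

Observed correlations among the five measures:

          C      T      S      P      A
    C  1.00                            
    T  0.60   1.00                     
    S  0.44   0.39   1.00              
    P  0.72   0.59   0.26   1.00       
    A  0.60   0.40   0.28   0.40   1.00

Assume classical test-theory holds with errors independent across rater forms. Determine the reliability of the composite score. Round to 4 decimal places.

Var(C+T+S+P+A) = 13.9² + 13.5² + 22.3² + 24.8² + 16.7² + 2·[13.9·13.5·0.60 + 13.9·22.3·0.44 + 13.9·24.8·0.72 + 13.9·16.7·0.60 + 13.5·22.3·0.39 + 13.5·24.8·0.59 + 13.5·16.7·0.40 + 22.3·24.8·0.26 + 22.3·16.7·0.28 + 24.8·16.7·0.40] = 1766.68 + 2910.61 = 4677.29.
Under uncorrelated errors the observed covariances equal the true-score covariances, so only the own-variance terms attenuate.
True-score variance = [13.9²·0.82 + 13.5²·0.60 + 22.3²·0.70 + 24.8²·0.77 + 16.7²·0.88] + 2910.61 = 1334.89 + 2910.61 = 4245.5.
Reliability = 4245.5 / 4677.29 = 0.9077.

0.9077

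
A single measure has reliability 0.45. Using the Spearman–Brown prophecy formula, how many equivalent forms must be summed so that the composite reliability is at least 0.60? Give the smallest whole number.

2

k ≥ ρ*(1−ρ₁)/(ρ₁(1−ρ*)) = 0.60·0.55 / (0.45·0.40) = 1.833.
Smallest integer k = 2.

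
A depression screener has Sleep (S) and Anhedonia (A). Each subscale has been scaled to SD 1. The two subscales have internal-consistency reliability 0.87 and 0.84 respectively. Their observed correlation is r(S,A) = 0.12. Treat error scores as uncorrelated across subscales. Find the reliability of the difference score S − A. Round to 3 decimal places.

0.835

Var(S−A) = 1 + 1 − 2·0.12 = 2 − 0.24 = 1.76.
Because errors are independent across components, Cov(Tᵢ,Tⱼ) = Cov(Xᵢ,Xⱼ); the off-diagonal part of the true-score variance is the same as above.
True-score variance = [0.87 + 0.84] − 0.24 = 1.71 − 0.24 = 1.47.
Reliability = 1.47 / 1.76 = 0.835.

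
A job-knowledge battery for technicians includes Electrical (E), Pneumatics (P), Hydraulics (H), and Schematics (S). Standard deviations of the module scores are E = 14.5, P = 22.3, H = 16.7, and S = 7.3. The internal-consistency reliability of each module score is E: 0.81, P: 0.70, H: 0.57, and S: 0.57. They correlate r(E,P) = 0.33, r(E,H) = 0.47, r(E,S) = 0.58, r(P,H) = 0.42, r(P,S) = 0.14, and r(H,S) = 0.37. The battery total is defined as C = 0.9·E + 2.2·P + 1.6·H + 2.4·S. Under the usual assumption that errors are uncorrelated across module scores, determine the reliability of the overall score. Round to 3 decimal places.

Var(C) = 0.9²·14.5² + 2.2²·22.3² + 1.6²·16.7² + 2.4²·7.3² + 2·[1.98·14.5·22.3·0.33 + 1.44·14.5·16.7·0.47 + 2.16·14.5·7.3·0.58 + 3.52·22.3·16.7·0.42 + 5.28·22.3·7.3·0.14 + 3.84·16.7·7.3·0.37] = 3598.09 + 2703.78 = 6301.87.
With uncorrelated errors the cross-covariances are all true-score covariance, so they carry over unchanged; only the diagonal terms shrink to ρᵢσᵢ².
True-score variance = [0.9²·14.5²·0.81 + 2.2²·22.3²·0.70 + 1.6²·16.7²·0.57 + 2.4²·7.3²·0.57] + 2703.78 = 2404.68 + 2703.78 = 5108.46.
Reliability = 5108.46 / 6301.87 = 0.811.

0.811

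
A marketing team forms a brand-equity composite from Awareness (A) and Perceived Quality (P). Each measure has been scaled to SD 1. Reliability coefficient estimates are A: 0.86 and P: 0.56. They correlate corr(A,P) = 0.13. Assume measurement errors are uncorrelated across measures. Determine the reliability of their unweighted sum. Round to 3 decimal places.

0.743

Var(A+P) = 2 + 2·[0.13] = 2 + 0.26 = 2.26.
Under uncorrelated errors the observed covariances equal the true-score covariances, so only the own-variance terms attenuate.
True-score variance = [0.86 + 0.56] + 0.26 = 1.42 + 0.26 = 1.68.
Reliability = 1.68 / 2.26 = 0.743.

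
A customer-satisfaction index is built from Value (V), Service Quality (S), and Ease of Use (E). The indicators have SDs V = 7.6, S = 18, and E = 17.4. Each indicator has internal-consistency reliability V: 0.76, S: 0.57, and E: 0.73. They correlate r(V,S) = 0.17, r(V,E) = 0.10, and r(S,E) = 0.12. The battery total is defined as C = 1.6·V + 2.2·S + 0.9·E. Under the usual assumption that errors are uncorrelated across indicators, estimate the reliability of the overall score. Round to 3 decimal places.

0.664

Var(C) = 1.6²·7.6² + 2.2²·18² + 0.9²·17.4² + 2·[3.52·7.6·18·0.17 + 1.44·7.6·17.4·0.10 + 1.98·18·17.4·0.12] = 1961.26 + 350.64 = 2311.9.
With uncorrelated errors the cross-covariances are all true-score covariance, so they carry over unchanged; only the diagonal terms shrink to ρᵢσᵢ².
True-score variance = [1.6²·7.6²·0.76 + 2.2²·18²·0.57 + 0.9²·17.4²·0.73] + 350.64 = 1185.25 + 350.64 = 1535.89.
Reliability = 1535.89 / 2311.9 = 0.664.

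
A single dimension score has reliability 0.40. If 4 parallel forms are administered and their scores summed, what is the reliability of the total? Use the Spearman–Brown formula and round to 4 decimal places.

0.7273

ρ_k = kρ / (1 + (k−1)ρ) = 4·0.40 / (1 + 3·0.40) = 1.600 / 2.200 = 0.7273.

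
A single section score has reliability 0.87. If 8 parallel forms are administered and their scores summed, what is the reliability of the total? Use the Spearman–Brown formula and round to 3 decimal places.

0.982

ρ_k = kρ / (1 + (k−1)ρ) = 8·0.87 / (1 + 7·0.87) = 6.960 / 7.090 = 0.982.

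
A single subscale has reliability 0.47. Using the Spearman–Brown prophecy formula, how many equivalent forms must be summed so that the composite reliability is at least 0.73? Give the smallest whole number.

k ≥ ρ*(1−ρ₁)/(ρ₁(1−ρ*)) = 0.73·0.53 / (0.47·0.27) = 3.049.
Smallest integer k = 4.

4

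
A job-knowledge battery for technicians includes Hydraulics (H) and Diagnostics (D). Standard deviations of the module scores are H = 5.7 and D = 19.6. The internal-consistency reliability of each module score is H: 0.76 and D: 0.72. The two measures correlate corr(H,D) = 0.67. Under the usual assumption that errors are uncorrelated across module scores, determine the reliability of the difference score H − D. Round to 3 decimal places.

Var(H−D) = 5.7² + 19.6² − 2·5.7·19.6·0.67 = 416.65 − 149.705 = 266.945.
Under uncorrelated errors the observed covariances equal the true-score covariances, so only the own-variance terms attenuate.
True-score variance = [5.7²·0.76 + 19.6²·0.72] − 149.705 = 301.288 − 149.705 = 151.583.
Reliability = 151.583 / 266.945 = 0.568.

0.568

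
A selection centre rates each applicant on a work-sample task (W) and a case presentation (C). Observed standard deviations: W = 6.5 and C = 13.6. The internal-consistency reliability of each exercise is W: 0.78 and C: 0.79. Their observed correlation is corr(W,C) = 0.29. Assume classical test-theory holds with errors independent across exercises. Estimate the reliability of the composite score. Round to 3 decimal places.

Var(W+C) = 6.5² + 13.6² + 2·[6.5·13.6·0.29] = 227.21 + 51.272 = 278.482.
Because errors are independent across components, Cov(Tᵢ,Tⱼ) = Cov(Xᵢ,Xⱼ); the off-diagonal part of the true-score variance is the same as above.
True-score variance = [6.5²·0.78 + 13.6²·0.79] + 51.272 = 179.073 + 51.272 = 230.345.
Reliability = 230.345 / 278.482 = 0.827.

0.827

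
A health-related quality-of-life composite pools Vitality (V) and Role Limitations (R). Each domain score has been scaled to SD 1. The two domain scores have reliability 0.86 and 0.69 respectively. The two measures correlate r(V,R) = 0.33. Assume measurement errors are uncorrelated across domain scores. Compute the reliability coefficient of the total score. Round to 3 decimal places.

Var(V+R) = 2 + 2·[0.33] = 2 + 0.66 = 2.66.
With uncorrelated errors the cross-covariances are all true-score covariance, so they carry over unchanged; only the diagonal terms shrink to ρᵢσᵢ².
True-score variance = [0.86 + 0.69] + 0.66 = 1.55 + 0.66 = 2.21.
Reliability = 2.21 / 2.66 = 0.831.

0.831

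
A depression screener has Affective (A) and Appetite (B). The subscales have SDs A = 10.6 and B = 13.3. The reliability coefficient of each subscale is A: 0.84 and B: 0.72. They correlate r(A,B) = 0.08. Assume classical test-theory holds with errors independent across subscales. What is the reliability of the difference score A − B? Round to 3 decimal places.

Var(A−B) = 10.6² + 13.3² − 2·10.6·13.3·0.08 = 289.25 − 22.5568 = 266.693.
Under uncorrelated errors the observed covariances equal the true-score covariances, so only the own-variance terms attenuate.
True-score variance = [10.6²·0.84 + 13.3²·0.72] − 22.5568 = 221.743 − 22.5568 = 199.186.
Reliability = 199.186 / 266.693 = 0.747.

0.747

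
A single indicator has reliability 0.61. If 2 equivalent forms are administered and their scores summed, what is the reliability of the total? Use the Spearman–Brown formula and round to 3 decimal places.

ρ_k = kρ / (1 + (k−1)ρ) = 2·0.61 / (1 + 1·0.61) = 1.220 / 1.610 = 0.758.

0.758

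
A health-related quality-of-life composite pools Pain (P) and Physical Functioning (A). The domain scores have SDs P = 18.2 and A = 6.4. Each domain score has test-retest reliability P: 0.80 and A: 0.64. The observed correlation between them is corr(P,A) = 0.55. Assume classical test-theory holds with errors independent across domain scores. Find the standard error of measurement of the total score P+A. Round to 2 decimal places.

9.00

Var(total) = 372.2 + 128.128 = 500.328.
True-score variance = 291.206 + 128.128 = 419.334, so reliability = 0.8381.
Error variance = 500.328 − 419.334 = 80.9936; SEM = √80.9936 = 9.00.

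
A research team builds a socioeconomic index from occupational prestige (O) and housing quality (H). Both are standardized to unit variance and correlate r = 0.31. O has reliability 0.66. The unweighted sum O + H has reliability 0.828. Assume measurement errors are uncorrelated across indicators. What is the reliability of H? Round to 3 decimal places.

0.889

Var(O+H) = 2 + 2·0.31 = 2.620.
True-score variance = ρ_O + ρ_H + 2·0.31, so 0.828 = (0.66 + ρ_H + 0.62) / 2.620.
ρ_H = 0.828·2.620 − 0.66 − 0.62 = 0.889.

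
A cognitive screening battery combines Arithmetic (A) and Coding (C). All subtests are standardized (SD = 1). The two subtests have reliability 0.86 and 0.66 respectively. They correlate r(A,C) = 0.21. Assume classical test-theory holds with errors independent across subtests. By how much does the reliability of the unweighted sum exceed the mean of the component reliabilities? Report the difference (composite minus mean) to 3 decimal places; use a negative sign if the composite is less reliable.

Var(sum) = 2 + 0.42 = 2.42; true-score variance = 1.52 + 0.42 = 1.94; composite reliability = 0.8017.
Mean component reliability = 0.7600.
Difference = 0.8017 − 0.7600 = 0.042.

0.042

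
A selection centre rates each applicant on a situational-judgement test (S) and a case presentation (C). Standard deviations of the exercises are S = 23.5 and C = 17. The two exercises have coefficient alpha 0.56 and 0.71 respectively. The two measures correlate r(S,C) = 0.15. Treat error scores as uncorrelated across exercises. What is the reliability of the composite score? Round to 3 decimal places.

0.660

Var(S+C) = 23.5² + 17² + 2·[23.5·17·0.15] = 841.25 + 119.85 = 961.1.
Under uncorrelated errors the observed covariances equal the true-score covariances, so only the own-variance terms attenuate.
True-score variance = [23.5²·0.56 + 17²·0.71] + 119.85 = 514.45 + 119.85 = 634.3.
Reliability = 634.3 / 961.1 = 0.660.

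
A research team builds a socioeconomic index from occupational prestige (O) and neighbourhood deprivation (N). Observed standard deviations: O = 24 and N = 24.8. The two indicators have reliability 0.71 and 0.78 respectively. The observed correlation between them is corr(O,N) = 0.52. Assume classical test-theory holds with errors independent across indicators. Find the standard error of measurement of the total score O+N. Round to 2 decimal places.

Var(total) = 1191.04 + 619.008 = 1810.05.
True-score variance = 888.691 + 619.008 = 1507.7, so reliability = 0.8330.
Error variance = 1810.05 − 1507.7 = 302.349; SEM = √302.349 = 17.39.

17.39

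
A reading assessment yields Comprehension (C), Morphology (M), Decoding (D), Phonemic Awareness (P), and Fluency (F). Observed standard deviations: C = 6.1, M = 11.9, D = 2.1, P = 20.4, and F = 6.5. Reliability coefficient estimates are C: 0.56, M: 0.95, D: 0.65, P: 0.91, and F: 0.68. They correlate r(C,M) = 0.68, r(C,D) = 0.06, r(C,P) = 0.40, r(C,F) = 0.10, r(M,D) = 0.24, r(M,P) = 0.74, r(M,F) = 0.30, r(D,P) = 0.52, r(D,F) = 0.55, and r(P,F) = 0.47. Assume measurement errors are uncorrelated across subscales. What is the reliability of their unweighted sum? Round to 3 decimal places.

0.948

Var(C+M+D+P+F) = 6.1² + 11.9² + 2.1² + 20.4² + 6.5² + 2·[6.1·11.9·0.68 + 6.1·2.1·0.06 + 6.1·20.4·0.40 + 6.1·6.5·0.10 + 11.9·2.1·0.24 + 11.9·20.4·0.74 + 11.9·6.5·0.30 + 2.1·20.4·0.52 + 2.1·6.5·0.55 + 20.4·6.5·0.47] = 641.64 + 809.644 = 1451.28.
Because errors are independent across components, Cov(Tᵢ,Tⱼ) = Cov(Xᵢ,Xⱼ); the off-diagonal part of the true-score variance is the same as above.
True-score variance = [6.1²·0.56 + 11.9²·0.95 + 2.1²·0.65 + 20.4²·0.91 + 6.5²·0.68] + 809.644 = 565.669 + 809.644 = 1375.31.
Reliability = 1375.31 / 1451.28 = 0.948.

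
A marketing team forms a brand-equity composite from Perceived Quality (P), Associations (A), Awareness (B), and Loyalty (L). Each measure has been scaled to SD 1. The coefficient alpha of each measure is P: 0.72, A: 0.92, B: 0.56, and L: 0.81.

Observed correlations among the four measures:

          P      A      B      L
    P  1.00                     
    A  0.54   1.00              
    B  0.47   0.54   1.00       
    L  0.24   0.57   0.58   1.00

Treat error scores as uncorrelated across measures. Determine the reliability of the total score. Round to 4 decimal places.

0.8998

Var(P+A+B+L) = 4 + 2·[0.54 + 0.47 + 0.24 + 0.54 + 0.57 + 0.58] = 4 + 5.88 = 9.88.
Because errors are independent across components, Cov(Tᵢ,Tⱼ) = Cov(Xᵢ,Xⱼ); the off-diagonal part of the true-score variance is the same as above.
True-score variance = [0.72 + 0.92 + 0.56 + 0.81] + 5.88 = 3.01 + 5.88 = 8.89.
Reliability = 8.89 / 9.88 = 0.8998.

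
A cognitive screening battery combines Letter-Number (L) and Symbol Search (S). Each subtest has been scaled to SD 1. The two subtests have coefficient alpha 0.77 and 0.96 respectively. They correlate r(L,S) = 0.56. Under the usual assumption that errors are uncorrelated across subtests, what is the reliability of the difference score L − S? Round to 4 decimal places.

Var(L−S) = 1 + 1 − 2·0.56 = 2 − 1.12 = 0.88.
With uncorrelated errors the cross-covariances are all true-score covariance, so they carry over unchanged; only the diagonal terms shrink to ρᵢσᵢ².
True-score variance = [0.77 + 0.96] − 1.12 = 1.73 − 1.12 = 0.61.
Reliability = 0.61 / 0.88 = 0.6932.

0.6932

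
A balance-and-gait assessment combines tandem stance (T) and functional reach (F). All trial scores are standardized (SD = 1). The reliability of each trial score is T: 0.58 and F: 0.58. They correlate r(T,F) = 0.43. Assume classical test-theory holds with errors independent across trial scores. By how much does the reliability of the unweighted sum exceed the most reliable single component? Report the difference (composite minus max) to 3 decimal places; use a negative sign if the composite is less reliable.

Var(sum) = 2 + 0.86 = 2.86; true-score variance = 1.16 + 0.86 = 2.02; composite reliability = 0.7063.
Max component reliability = 0.5800.
Difference = 0.7063 − 0.5800 = 0.126.

0.126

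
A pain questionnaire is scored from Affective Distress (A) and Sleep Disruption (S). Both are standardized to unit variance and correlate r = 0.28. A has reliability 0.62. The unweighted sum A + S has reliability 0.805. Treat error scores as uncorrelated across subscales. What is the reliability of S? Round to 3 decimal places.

0.881

Var(A+S) = 2 + 2·0.28 = 2.560.
True-score variance = ρ_A + ρ_S + 2·0.28, so 0.805 = (0.62 + ρ_S + 0.56) / 2.560.
ρ_S = 0.805·2.560 − 0.62 − 0.56 = 0.881.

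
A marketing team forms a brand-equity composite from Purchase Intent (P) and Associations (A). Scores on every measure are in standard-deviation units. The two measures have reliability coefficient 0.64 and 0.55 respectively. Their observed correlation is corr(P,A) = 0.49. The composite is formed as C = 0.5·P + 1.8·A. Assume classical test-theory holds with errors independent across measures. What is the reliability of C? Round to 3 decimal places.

Var(C) = 0.5² + 1.8² + 2·[0.9·0.49] = 3.49 + 0.882 = 4.372.
With uncorrelated errors the cross-covariances are all true-score covariance, so they carry over unchanged; only the diagonal terms shrink to ρᵢσᵢ².
True-score variance = [0.5²·0.64 + 1.8²·0.55] + 0.882 = 1.942 + 0.882 = 2.824.
Reliability = 2.824 / 4.372 = 0.646.

0.646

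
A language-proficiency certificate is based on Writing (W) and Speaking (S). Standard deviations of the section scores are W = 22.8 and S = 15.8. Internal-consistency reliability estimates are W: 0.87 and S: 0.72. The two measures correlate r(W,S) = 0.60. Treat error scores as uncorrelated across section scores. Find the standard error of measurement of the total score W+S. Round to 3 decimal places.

Var(total) = 769.48 + 432.288 = 1201.77.
True-score variance = 632.002 + 432.288 = 1064.29, so reliability = 0.8856.
Error variance = 1201.77 − 1064.29 = 137.478; SEM = √137.478 = 11.725.

11.725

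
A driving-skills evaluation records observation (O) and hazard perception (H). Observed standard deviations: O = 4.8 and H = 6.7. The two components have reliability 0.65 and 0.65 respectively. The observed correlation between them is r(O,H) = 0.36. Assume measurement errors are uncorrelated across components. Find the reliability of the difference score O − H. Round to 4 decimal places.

0.4690

Var(O−H) = 4.8² + 6.7² − 2·4.8·6.7·0.36 = 67.93 − 23.1552 = 44.7748.
Because errors are independent across components, Cov(Tᵢ,Tⱼ) = Cov(Xᵢ,Xⱼ); the off-diagonal part of the true-score variance is the same as above.
True-score variance = [4.8²·0.65 + 6.7²·0.65] − 23.1552 = 44.1545 − 23.1552 = 20.9993.
Reliability = 20.9993 / 44.7748 = 0.4690.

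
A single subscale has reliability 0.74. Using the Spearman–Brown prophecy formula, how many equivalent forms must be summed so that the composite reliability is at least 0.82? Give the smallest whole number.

k ≥ ρ*(1−ρ₁)/(ρ₁(1−ρ*)) = 0.82·0.26 / (0.74·0.18) = 1.601.
Smallest integer k = 2.

2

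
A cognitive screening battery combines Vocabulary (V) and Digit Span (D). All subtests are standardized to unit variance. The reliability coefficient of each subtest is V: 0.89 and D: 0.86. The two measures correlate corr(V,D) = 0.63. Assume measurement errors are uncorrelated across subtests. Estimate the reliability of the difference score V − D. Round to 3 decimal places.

Var(V−D) = 1 + 1 − 2·0.63 = 2 − 1.26 = 0.74.
Under uncorrelated errors the observed covariances equal the true-score covariances, so only the own-variance terms attenuate.
True-score variance = [0.89 + 0.86] − 1.26 = 1.75 − 1.26 = 0.49.
Reliability = 0.49 / 0.74 = 0.662.

0.662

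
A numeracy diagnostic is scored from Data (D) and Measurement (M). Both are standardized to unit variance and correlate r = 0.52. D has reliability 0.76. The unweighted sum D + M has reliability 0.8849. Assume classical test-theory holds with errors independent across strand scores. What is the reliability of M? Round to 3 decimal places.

0.890

Var(D+M) = 2 + 2·0.52 = 3.040.
True-score variance = ρ_D + ρ_M + 2·0.52, so 0.8849 = (0.76 + ρ_M + 1.04) / 3.040.
ρ_M = 0.8849·3.040 − 0.76 − 1.04 = 0.890.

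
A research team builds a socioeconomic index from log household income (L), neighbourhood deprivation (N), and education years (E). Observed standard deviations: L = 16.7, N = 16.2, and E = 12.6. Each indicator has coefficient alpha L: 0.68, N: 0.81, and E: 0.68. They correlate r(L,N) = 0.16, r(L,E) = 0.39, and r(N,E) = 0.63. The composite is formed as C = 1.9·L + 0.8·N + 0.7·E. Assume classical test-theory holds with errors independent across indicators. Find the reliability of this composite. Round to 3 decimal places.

0.783

Var(C) = 1.9²·16.7² + 0.8²·16.2² + 0.7²·12.6² + 2·[1.52·16.7·16.2·0.16 + 1.33·16.7·12.6·0.39 + 0.56·16.2·12.6·0.63] = 1252.55 + 493.907 = 1746.45.
With uncorrelated errors the cross-covariances are all true-score covariance, so they carry over unchanged; only the diagonal terms shrink to ρᵢσᵢ².
True-score variance = [1.9²·16.7²·0.68 + 0.8²·16.2²·0.81 + 0.7²·12.6²·0.68] + 493.907 = 873.567 + 493.907 = 1367.47.
Reliability = 1367.47 / 1746.45 = 0.783.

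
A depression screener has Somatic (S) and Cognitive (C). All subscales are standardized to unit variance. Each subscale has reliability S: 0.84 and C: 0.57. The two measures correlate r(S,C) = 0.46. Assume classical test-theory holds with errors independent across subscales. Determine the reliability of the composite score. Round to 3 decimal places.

Var(S+C) = 2 + 2·[0.46] = 2 + 0.92 = 2.92.
With uncorrelated errors the cross-covariances are all true-score covariance, so they carry over unchanged; only the diagonal terms shrink to ρᵢσᵢ².
True-score variance = [0.84 + 0.57] + 0.92 = 1.41 + 0.92 = 2.33.
Reliability = 2.33 / 2.92 = 0.798.

0.798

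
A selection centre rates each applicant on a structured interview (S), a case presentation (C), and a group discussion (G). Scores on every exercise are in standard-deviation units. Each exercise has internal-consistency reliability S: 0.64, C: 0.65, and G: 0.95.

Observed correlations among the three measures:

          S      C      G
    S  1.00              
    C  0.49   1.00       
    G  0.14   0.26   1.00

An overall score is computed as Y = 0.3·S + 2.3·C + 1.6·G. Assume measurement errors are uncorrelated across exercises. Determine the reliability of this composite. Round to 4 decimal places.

0.8113

Var(Y) = 0.3² + 2.3² + 1.6² + 2·[0.69·0.49 + 0.48·0.14 + 3.68·0.26] = 7.94 + 2.7242 = 10.6642.
With uncorrelated errors the cross-covariances are all true-score covariance, so they carry over unchanged; only the diagonal terms shrink to ρᵢσᵢ².
True-score variance = [0.3²·0.64 + 2.3²·0.65 + 1.6²·0.95] + 2.7242 = 5.9281 + 2.7242 = 8.6523.
Reliability = 8.6523 / 10.6642 = 0.8113.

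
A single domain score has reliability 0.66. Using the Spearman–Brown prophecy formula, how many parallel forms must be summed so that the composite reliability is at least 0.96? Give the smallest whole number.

k ≥ ρ*(1−ρ₁)/(ρ₁(1−ρ*)) = 0.96·0.34 / (0.66·0.04) = 12.364.
Smallest integer k = 13.

13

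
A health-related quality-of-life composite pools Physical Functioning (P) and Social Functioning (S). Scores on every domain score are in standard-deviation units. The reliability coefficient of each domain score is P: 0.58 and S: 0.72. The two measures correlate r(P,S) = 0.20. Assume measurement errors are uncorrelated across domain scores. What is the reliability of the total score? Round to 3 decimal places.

0.708

Var(P+S) = 2 + 2·[0.20] = 2 + 0.4 = 2.4.
Under uncorrelated errors the observed covariances equal the true-score covariances, so only the own-variance terms attenuate.
True-score variance = [0.58 + 0.72] + 0.4 = 1.3 + 0.4 = 1.7.
Reliability = 1.7 / 2.4 = 0.708.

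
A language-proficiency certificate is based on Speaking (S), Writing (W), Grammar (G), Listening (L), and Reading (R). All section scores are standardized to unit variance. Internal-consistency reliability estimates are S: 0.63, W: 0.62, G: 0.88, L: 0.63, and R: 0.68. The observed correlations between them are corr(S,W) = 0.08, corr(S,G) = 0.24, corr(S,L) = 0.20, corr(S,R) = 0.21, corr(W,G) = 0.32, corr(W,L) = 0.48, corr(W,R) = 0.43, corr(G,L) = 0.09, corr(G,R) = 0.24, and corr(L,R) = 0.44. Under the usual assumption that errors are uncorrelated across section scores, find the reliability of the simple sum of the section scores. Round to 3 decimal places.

Var(S+W+G+L+R) = 5 + 2·[0.08 + 0.24 + 0.20 + 0.21 + 0.32 + 0.48 + 0.43 + 0.09 + 0.24 + 0.44] = 5 + 5.46 = 10.46.
Because errors are independent across components, Cov(Tᵢ,Tⱼ) = Cov(Xᵢ,Xⱼ); the off-diagonal part of the true-score variance is the same as above.
True-score variance = [0.63 + 0.62 + 0.88 + 0.63 + 0.68] + 5.46 = 3.44 + 5.46 = 8.9.
Reliability = 8.9 / 10.46 = 0.851.

0.851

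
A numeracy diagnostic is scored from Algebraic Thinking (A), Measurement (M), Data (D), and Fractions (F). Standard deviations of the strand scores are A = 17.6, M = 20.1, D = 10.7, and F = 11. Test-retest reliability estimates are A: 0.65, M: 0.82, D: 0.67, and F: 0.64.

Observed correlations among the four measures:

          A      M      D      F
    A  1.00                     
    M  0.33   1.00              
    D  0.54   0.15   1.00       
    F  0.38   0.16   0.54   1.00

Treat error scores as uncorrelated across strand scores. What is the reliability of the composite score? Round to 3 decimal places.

Var(A+M+D+F) = 17.6² + 20.1² + 10.7² + 11² + 2·[17.6·20.1·0.33 + 17.6·10.7·0.54 + 17.6·11·0.38 + 20.1·10.7·0.15 + 20.1·11·0.16 + 10.7·11·0.54] = 949.26 + 846.392 = 1795.65.
Under uncorrelated errors the observed covariances equal the true-score covariances, so only the own-variance terms attenuate.
True-score variance = [17.6²·0.65 + 20.1²·0.82 + 10.7²·0.67 + 11²·0.64] + 846.392 = 686.781 + 846.392 = 1533.17.
Reliability = 1533.17 / 1795.65 = 0.854.

0.854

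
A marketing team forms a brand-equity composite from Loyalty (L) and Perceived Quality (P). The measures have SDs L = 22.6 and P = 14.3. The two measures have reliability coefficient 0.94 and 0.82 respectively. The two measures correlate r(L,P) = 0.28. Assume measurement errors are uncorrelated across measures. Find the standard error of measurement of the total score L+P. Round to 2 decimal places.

8.21

Var(total) = 715.25 + 180.981 = 896.231.
True-score variance = 647.796 + 180.981 = 828.777, so reliability = 0.9247.
Error variance = 896.231 − 828.777 = 67.4538; SEM = √67.4538 = 8.21.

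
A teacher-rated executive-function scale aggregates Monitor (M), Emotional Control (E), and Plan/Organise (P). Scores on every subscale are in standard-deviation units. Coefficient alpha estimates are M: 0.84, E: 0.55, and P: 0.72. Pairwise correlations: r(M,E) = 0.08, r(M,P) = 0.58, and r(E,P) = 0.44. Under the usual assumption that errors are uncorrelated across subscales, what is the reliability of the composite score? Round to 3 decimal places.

0.829

Var(M+E+P) = 3 + 2·[0.08 + 0.58 + 0.44] = 3 + 2.2 = 5.2.
With uncorrelated errors the cross-covariances are all true-score covariance, so they carry over unchanged; only the diagonal terms shrink to ρᵢσᵢ².
True-score variance = [0.84 + 0.55 + 0.72] + 2.2 = 2.11 + 2.2 = 4.31.
Reliability = 4.31 / 5.2 = 0.829.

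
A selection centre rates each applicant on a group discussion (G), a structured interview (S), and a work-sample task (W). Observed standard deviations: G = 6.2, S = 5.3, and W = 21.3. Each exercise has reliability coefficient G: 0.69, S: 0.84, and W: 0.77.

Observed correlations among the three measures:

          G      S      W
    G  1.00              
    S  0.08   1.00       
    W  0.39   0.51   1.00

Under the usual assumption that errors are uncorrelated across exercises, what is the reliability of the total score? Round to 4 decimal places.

Var(G+S+W) = 6.2² + 5.3² + 21.3² + 2·[6.2·5.3·0.08 + 6.2·21.3·0.39 + 5.3·21.3·0.51] = 520.22 + 223.412 = 743.632.
Under uncorrelated errors the observed covariances equal the true-score covariances, so only the own-variance terms attenuate.
True-score variance = [6.2²·0.69 + 5.3²·0.84 + 21.3²·0.77] + 223.412 = 399.461 + 223.412 = 622.873.
Reliability = 622.873 / 743.632 = 0.8376.

0.8376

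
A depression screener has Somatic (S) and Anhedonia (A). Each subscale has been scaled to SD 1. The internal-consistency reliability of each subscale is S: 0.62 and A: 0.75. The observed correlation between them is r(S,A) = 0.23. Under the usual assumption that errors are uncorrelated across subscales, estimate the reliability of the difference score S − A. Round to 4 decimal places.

Var(S−A) = 1 + 1 − 2·0.23 = 2 − 0.46 = 1.54.
Because errors are independent across components, Cov(Tᵢ,Tⱼ) = Cov(Xᵢ,Xⱼ); the off-diagonal part of the true-score variance is the same as above.
True-score variance = [0.62 + 0.75] − 0.46 = 1.37 − 0.46 = 0.91.
Reliability = 0.91 / 1.54 = 0.5909.

0.5909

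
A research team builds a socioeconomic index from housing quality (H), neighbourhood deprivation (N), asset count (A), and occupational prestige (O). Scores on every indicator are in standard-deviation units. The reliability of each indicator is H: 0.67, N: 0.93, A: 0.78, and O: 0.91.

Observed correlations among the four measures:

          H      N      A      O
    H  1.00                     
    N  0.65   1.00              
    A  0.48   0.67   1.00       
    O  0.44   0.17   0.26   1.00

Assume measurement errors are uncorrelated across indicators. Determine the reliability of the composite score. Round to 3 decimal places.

Var(H+N+A+O) = 4 + 2·[0.65 + 0.48 + 0.44 + 0.67 + 0.17 + 0.26] = 4 + 5.34 = 9.34.
Because errors are independent across components, Cov(Tᵢ,Tⱼ) = Cov(Xᵢ,Xⱼ); the off-diagonal part of the true-score variance is the same as above.
True-score variance = [0.67 + 0.93 + 0.78 + 0.91] + 5.34 = 3.29 + 5.34 = 8.63.
Reliability = 8.63 / 9.34 = 0.924.

0.924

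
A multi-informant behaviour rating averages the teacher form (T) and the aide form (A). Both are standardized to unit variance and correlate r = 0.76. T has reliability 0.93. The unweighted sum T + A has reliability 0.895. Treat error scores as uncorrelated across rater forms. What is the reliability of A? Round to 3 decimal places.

Var(T+A) = 2 + 2·0.76 = 3.520.
True-score variance = ρ_T + ρ_A + 2·0.76, so 0.895 = (0.93 + ρ_A + 1.52) / 3.520.
ρ_A = 0.895·3.520 − 0.93 − 1.52 = 0.700.

0.700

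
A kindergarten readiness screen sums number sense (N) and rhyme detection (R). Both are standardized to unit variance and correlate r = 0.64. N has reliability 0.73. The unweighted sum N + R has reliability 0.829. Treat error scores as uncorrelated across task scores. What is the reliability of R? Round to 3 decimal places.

Var(N+R) = 2 + 2·0.64 = 3.280.
True-score variance = ρ_N + ρ_R + 2·0.64, so 0.829 = (0.73 + ρ_R + 1.28) / 3.280.
ρ_R = 0.829·3.280 − 0.73 − 1.28 = 0.709.

0.709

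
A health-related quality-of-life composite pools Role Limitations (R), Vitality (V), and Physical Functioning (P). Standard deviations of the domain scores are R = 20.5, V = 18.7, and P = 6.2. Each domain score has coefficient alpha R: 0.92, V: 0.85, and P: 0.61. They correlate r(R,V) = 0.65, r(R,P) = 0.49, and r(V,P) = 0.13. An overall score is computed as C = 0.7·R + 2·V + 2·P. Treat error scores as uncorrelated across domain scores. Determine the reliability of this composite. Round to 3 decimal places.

Var(C) = 0.7²·20.5² + 2²·18.7² + 2²·6.2² + 2·[1.4·20.5·18.7·0.65 + 1.4·20.5·6.2·0.49 + 4·18.7·6.2·0.13] = 1758.44 + 992.656 = 2751.1.
Because errors are independent across components, Cov(Tᵢ,Tⱼ) = Cov(Xᵢ,Xⱼ); the off-diagonal part of the true-score variance is the same as above.
True-score variance = [0.7²·20.5²·0.92 + 2²·18.7²·0.85 + 2²·6.2²·0.61] + 992.656 = 1472.19 + 992.656 = 2464.84.
Reliability = 2464.84 / 2751.1 = 0.896.

0.896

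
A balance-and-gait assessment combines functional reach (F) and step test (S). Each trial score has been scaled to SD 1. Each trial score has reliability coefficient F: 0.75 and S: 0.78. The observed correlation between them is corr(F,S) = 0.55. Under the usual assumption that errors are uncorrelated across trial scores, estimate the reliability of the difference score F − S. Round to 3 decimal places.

0.478

Var(F−S) = 1 + 1 − 2·0.55 = 2 − 1.1 = 0.9.
Under uncorrelated errors the observed covariances equal the true-score covariances, so only the own-variance terms attenuate.
True-score variance = [0.75 + 0.78] − 1.1 = 1.53 − 1.1 = 0.43.
Reliability = 0.43 / 0.9 = 0.478.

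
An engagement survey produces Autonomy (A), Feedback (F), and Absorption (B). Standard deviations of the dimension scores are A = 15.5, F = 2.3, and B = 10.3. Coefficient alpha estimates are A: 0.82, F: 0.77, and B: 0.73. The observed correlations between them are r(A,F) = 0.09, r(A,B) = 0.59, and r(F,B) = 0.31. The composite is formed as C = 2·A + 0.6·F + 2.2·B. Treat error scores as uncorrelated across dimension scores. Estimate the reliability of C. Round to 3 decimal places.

0.866

Var(C) = 2²·15.5² + 0.6²·2.3² + 2.2²·10.3² + 2·[1.2·15.5·2.3·0.09 + 4.4·15.5·10.3·0.59 + 1.32·2.3·10.3·0.31] = 1476.38 + 855.991 = 2332.37.
Because errors are independent across components, Cov(Tᵢ,Tⱼ) = Cov(Xᵢ,Xⱼ); the off-diagonal part of the true-score variance is the same as above.
True-score variance = [2²·15.5²·0.82 + 0.6²·2.3²·0.77 + 2.2²·10.3²·0.73] + 855.991 = 1164.32 + 855.991 = 2020.31.
Reliability = 2020.31 / 2332.37 = 0.866.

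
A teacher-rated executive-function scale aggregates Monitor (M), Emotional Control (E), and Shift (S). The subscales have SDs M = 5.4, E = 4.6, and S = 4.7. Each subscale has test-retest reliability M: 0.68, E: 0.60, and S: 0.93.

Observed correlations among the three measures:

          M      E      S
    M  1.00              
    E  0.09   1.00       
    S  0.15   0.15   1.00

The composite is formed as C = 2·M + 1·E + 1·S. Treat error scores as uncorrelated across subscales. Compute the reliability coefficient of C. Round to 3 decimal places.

Var(C) = 2²·5.4² + 4.6² + 4.7² + 2·[2·5.4·4.6·0.09 + 2·5.4·4.7·0.15 + 4.6·4.7·0.15] = 159.89 + 30.6564 = 190.546.
With uncorrelated errors the cross-covariances are all true-score covariance, so they carry over unchanged; only the diagonal terms shrink to ρᵢσᵢ².
True-score variance = [2²·5.4²·0.68 + 4.6²·0.60 + 4.7²·0.93] + 30.6564 = 112.555 + 30.6564 = 143.211.
Reliability = 143.211 / 190.546 = 0.752.

0.752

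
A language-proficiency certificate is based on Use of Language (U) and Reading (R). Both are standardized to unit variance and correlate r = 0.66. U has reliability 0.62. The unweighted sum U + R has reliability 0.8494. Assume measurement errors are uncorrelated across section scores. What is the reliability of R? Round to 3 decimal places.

Var(U+R) = 2 + 2·0.66 = 3.320.
True-score variance = ρ_U + ρ_R + 2·0.66, so 0.8494 = (0.62 + ρ_R + 1.32) / 3.320.
ρ_R = 0.8494·3.320 − 0.62 − 1.32 = 0.880.

0.880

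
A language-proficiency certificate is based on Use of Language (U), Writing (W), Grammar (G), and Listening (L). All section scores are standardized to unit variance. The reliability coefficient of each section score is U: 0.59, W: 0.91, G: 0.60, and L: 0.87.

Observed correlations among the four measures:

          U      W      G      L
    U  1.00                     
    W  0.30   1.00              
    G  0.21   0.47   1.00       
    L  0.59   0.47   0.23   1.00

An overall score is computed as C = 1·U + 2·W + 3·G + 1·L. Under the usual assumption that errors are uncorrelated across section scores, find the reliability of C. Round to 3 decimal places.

Var(C) = 1 + 2² + 3² + 1 + 2·[2·0.30 + 3·0.21 + 0.59 + 6·0.47 + 2·0.47 + 3·0.23] = 15 + 12.54 = 27.54.
Under uncorrelated errors the observed covariances equal the true-score covariances, so only the own-variance terms attenuate.
True-score variance = [0.59 + 2²·0.91 + 3²·0.60 + 0.87] + 12.54 = 10.5 + 12.54 = 23.04.
Reliability = 23.04 / 27.54 = 0.837.

0.837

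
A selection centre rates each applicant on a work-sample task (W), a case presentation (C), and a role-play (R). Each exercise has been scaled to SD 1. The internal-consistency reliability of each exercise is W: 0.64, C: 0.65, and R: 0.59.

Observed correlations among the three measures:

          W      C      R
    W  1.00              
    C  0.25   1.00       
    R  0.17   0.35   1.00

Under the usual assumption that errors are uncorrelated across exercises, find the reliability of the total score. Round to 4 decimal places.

0.7533

Var(W+C+R) = 3 + 2·[0.25 + 0.17 + 0.35] = 3 + 1.54 = 4.54.
Under uncorrelated errors the observed covariances equal the true-score covariances, so only the own-variance terms attenuate.
True-score variance = [0.64 + 0.65 + 0.59] + 1.54 = 1.88 + 1.54 = 3.42.
Reliability = 3.42 / 4.54 = 0.7533.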